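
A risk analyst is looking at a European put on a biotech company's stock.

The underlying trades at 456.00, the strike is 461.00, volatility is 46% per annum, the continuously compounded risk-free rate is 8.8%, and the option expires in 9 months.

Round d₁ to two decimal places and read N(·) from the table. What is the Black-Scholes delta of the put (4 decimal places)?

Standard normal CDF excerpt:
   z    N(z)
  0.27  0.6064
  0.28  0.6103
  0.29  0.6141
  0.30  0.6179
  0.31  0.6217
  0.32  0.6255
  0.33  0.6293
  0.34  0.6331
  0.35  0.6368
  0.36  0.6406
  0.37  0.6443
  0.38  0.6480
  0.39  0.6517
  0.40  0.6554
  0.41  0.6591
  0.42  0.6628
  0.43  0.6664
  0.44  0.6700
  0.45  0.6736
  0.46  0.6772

σ√T = 0.46·√0.75 = 0.3984
d₁ = [ln(456/461) + (0.088 + ½·0.46²)·0.75] / (σ√T) = (-0.0109 + 0.1454) / 0.3984 = 0.3375 ⇒ 0.34
N(d₁) = N(0.34) = 0.6331
Δ_put = N(d₁) − 1 = 0.6331 − 1 = -0.3669

-0.3669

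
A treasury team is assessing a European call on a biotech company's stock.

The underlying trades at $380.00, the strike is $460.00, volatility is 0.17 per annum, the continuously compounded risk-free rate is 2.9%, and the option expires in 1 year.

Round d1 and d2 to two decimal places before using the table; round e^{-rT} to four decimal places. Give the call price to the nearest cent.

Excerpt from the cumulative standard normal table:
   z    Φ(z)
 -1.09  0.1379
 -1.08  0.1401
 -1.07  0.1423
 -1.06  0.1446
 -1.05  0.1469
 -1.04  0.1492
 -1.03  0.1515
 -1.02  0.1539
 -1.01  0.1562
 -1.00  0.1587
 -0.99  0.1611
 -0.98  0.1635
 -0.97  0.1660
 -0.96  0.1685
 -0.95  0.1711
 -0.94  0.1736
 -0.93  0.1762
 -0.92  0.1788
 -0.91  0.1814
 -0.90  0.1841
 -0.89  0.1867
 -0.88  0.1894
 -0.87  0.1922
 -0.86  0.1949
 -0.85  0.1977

$6.37

σ√T = 0.17 × 1.0000 = 0.1700
d₁ = [ln(380/460) + (0.029 + 0.17²/2)·1] / 0.1700 = [-0.1911 + 0.0435] / 0.1700 = -0.8683 which rounds to -0.87
d₂ = d₁ − σ√T = -0.8683 − 0.1700 = -1.0383 which rounds to -1.04
e^(−rT) = e^(−0.029·1) = 0.9714
N(d₁) = N(-0.87) = 0.1922;  N(d₂) = N(-1.04) = 0.1492
C = 380·0.1922 − 460·0.9714·0.1492 = 73.0360 − 66.6691 = 6.3669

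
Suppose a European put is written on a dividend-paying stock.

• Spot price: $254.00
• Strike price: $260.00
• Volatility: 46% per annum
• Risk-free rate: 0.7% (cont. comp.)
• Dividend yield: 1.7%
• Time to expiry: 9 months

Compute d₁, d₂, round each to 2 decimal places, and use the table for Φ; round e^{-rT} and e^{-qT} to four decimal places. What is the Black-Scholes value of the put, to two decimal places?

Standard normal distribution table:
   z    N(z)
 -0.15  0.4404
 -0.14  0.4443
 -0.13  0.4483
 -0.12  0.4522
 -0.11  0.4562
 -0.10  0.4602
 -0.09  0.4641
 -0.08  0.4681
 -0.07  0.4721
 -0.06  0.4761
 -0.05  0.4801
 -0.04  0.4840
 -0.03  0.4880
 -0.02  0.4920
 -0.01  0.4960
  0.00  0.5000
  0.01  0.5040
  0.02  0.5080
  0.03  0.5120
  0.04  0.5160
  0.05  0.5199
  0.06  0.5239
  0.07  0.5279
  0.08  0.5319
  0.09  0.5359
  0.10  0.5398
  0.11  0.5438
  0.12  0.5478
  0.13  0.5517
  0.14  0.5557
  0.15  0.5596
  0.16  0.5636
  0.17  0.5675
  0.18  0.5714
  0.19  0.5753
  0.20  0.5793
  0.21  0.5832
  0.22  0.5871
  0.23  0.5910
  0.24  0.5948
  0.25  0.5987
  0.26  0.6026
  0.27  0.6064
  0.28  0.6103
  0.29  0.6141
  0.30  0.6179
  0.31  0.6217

σ√T = 0.46 × 0.8660 = 0.3984
d₁ = [ln(254/260) + (0.007 − 0.017 + ½·0.46²)·0.75] / (σ√T) = (-0.0233 + 0.0718) / 0.3984 = 0.1218 ⇒ 0.12
d₂ = 0.1218 − 0.3984 = -0.2766 ⇒ -0.28
e^(−qT) = e^(−0.017·0.75) = 0.9873;  e^(−rT) = e^(−0.007·0.75) = 0.9948
P = 260·0.9948·N(0.28) − 254·0.9873·N(-0.12) = 260·0.9948·0.6103 − 254·0.9873·0.4522 = 157.8529 − 113.4001 = 44.4528

$44.45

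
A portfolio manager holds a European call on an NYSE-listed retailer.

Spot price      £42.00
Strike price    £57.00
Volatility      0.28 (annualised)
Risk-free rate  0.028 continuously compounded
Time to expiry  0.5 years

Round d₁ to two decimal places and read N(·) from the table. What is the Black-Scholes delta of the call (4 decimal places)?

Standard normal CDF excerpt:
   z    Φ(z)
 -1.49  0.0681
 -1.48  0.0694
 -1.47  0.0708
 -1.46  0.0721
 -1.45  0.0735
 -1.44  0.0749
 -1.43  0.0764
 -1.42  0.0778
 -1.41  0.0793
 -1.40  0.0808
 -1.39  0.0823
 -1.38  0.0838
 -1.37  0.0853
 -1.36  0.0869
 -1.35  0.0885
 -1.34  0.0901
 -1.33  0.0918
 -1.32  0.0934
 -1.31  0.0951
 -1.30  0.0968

T = 0.5;  σ√T = 0.1980
d₁ = [ln(42/57) + (0.028 + 0.28²/2)·0.5] / 0.1980 = [-0.3054 + 0.0336] / 0.1980 = -1.3727 ≈ -1.37
N(d₁) = N(-1.37) = 0.0853
Δ_call = N(d₁) = 0.0853

0.0853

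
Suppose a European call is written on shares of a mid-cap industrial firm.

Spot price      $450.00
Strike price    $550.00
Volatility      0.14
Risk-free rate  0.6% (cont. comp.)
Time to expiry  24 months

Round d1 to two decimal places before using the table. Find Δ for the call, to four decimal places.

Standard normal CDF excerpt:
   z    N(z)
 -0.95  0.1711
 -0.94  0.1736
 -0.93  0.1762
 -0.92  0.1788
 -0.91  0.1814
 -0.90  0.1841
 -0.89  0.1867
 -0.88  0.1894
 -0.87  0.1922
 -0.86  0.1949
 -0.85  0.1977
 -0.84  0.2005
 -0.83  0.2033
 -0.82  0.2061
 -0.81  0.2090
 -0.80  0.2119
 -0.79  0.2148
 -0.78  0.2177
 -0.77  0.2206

0.1977

T = 2;  σ√T = 0.1980
ln(S/K) + (r + σ²/2)T = ln(450/550) + (0.006 + 0.14²/2)·2 = -0.2007 + 0.0316 = -0.1691
d₁ = -0.1691 / 0.1980 = -0.8539 → -0.85
N(d₁) = N(-0.85) = 0.1977
Δ_call = N(d₁) = 0.1977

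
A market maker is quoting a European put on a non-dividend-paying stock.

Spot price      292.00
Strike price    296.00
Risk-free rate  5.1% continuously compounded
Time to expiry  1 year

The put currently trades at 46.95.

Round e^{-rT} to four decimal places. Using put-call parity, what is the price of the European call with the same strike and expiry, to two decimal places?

57.66

exp(−rT) = exp(−0.051·1) = 0.9503
Put-call parity: C − P = S − K·e^(−rT) = 292 − 296·0.9503 = 292 − 281.2888 = 10.7112
C = P + (C − P) = 46.95 + (10.7112) = 57.6612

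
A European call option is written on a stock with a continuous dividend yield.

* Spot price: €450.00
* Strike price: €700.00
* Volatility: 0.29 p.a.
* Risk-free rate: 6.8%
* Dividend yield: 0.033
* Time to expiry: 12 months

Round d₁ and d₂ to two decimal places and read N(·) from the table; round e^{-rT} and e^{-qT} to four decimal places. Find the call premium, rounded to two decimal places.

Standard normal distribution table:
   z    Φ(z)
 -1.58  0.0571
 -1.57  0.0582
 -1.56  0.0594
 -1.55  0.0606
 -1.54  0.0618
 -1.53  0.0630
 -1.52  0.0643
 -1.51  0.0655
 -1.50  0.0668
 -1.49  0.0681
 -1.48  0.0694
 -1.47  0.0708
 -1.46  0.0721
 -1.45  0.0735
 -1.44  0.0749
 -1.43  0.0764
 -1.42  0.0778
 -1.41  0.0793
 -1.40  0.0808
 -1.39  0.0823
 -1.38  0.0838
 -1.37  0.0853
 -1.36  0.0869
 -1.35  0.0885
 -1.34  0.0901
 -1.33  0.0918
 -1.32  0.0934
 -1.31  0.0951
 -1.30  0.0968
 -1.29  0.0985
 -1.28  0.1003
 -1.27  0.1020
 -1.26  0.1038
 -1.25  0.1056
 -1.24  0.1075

€5.56

T = 1;  σ√T = 0.2900
d₁ = [ln(450/700) + (0.068 − 0.033 + 0.29²/2)·1] / 0.2900 = [-0.4418 + 0.0771] / 0.2900 = -1.2579 → -1.26
d₂ = d₁ − σ√T = -1.2579 − 0.2900 = -1.5479 → -1.55
e^(−qT) = e^(−0.033·1) = 0.9675;  e^(−rT) = e^(−0.068·1) = 0.9343
N(d₁) = N(-1.26) = 0.1038;  N(d₂) = N(-1.55) = 0.0606
C = 450·0.9675·0.1038 − 700·0.9343·0.0606 = 45.1919 − 39.6330 = 5.5589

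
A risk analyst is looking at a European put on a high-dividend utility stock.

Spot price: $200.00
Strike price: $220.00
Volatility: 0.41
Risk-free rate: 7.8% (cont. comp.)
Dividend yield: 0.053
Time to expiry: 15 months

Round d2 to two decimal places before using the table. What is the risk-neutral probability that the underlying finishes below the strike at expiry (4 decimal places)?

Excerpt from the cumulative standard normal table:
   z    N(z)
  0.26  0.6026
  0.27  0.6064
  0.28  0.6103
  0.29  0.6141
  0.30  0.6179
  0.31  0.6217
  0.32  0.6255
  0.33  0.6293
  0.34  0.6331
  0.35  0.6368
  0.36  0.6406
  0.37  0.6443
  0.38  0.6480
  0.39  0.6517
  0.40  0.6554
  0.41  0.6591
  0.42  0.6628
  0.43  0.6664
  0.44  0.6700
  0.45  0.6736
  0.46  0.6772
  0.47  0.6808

0.6443

σ√T = 0.41·√1.25 = 0.4584
d₁ = [ln(200/220) + (0.078 − 0.053 + 0.41²/2)·1.25] / 0.4584 = [-0.0953 + 0.1363] / 0.4584 = 0.0894 → 0.09
d₂ = d₁ − σ√T = 0.0894 − 0.4584 = -0.3689 → -0.37
Risk-neutral Pr[S_T < K] = N(−d₂) = N(0.37) = 0.6443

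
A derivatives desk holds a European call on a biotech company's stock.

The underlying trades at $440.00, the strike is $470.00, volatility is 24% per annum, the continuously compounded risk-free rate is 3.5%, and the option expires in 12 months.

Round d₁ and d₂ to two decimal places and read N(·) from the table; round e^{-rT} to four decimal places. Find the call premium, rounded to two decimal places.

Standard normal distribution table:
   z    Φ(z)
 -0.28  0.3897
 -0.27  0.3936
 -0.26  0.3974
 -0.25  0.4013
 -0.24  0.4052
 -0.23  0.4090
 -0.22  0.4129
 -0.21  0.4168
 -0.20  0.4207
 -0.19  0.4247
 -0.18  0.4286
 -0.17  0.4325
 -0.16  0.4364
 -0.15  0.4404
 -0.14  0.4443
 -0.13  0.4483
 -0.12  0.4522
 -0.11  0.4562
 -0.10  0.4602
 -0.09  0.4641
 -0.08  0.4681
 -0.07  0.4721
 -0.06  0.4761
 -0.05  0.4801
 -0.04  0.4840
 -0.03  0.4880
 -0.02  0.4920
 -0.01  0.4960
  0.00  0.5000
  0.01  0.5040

σ√T = 0.24·√1 = 0.2400
d₁ = [ln(440/470) + (0.035 + 0.24²/2)·1] / 0.2400 = [-0.0660 + 0.0638] / 0.2400 = -0.0090 ⇒ -0.01
d₂ = d₁ − σ√T = -0.0090 − 0.2400 = -0.2490 ⇒ -0.25
exp(−rT) = exp(−0.035·1) = 0.9656
N(d₁) = N(-0.01) = 0.4960;  N(d₂) = N(-0.25) = 0.4013
C = 440·0.4960 − 470·0.9656·0.4013 = 218.2400 − 182.1228 = 36.1172

$36.12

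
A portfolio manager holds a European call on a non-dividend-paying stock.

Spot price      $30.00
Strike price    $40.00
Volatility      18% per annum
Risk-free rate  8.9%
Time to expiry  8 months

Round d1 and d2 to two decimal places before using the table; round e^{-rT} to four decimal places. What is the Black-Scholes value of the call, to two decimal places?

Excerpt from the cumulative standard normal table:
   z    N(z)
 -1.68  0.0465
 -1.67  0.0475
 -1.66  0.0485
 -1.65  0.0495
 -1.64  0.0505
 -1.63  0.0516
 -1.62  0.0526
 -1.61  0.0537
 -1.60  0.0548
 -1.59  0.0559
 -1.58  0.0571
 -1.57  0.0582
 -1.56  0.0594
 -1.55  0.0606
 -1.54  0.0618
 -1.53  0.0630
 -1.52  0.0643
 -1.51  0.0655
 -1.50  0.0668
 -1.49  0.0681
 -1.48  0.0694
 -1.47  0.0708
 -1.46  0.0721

T = 0.6667;  σ√T = 0.1470
d₁ = [ln(30/40) + (0.089 + ½·0.18²)·0.6667] / (σ√T) = (-0.2877 + 0.0701) / 0.1470 = -1.4802 → -1.48
d₂ = -1.4802 − 0.1470 = -1.6272 → -1.63
e^(−rT) = e^(−0.089·0.6667) = 0.9424
N(d₁) = N(-1.48) = 0.0694;  N(d₂) = N(-1.63) = 0.0516
C = 30·0.0694 − 40·0.9424·0.0516 = 2.0820 − 1.9451 = 0.1369

$0.14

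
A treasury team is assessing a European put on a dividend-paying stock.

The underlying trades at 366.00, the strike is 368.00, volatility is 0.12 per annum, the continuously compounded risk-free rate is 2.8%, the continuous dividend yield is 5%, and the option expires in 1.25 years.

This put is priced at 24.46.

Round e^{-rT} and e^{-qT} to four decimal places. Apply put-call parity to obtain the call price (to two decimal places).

12.94

e^(−qT) = e^(−0.05·1.25) = 0.9394;  e^(−rT) = e^(−0.028·1.25) = 0.9656
Put-call parity: C − P = S·e^(−qT) − K·e^(−rT) = 366·0.9394 − 368·0.9656 = 343.8204 − 355.3408 = -11.5204
C = P + (C − P) = 24.46 + (-11.5204) = 12.9396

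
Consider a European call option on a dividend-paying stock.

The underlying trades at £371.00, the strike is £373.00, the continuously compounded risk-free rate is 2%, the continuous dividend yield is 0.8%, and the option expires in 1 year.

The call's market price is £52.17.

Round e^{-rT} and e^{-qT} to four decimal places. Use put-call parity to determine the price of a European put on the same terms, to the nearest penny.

£49.75

exp(−qT) = exp(−0.008·1) = 0.9920;  exp(−rT) = exp(−0.02·1) = 0.9802
Put-call parity: C − P = S·e^(−qT) − K·e^(−rT) = 371·0.9920 − 373·0.9802 = 368.0320 − 365.6146 = 2.4174
P = C − (C − P) = 52.17 − (2.4174) = 49.7526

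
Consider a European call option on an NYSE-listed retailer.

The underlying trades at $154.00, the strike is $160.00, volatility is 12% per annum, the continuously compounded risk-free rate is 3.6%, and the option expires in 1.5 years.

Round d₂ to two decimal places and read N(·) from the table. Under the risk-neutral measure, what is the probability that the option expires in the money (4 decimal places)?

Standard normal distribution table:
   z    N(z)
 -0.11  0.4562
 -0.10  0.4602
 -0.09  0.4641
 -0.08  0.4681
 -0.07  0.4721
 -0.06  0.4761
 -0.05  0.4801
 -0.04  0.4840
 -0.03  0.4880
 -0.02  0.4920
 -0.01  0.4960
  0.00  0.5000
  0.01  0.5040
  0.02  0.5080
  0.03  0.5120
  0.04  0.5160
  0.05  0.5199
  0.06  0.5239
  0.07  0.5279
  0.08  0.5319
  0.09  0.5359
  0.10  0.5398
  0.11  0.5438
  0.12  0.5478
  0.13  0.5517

0.5120

σ√T = 0.12 × 1.2247 = 0.1470
d₁ = [ln(154/160) + (0.036 + 0.12²/2)·1.5] / 0.1470 = [-0.0382 + 0.0648] / 0.1470 = 0.1808 → 0.18
d₂ = d₁ − σ√T = 0.1808 − 0.1470 = 0.0339 → 0.03
Risk-neutral Pr[S_T > K] = N(d₂) = N(0.03) = 0.5120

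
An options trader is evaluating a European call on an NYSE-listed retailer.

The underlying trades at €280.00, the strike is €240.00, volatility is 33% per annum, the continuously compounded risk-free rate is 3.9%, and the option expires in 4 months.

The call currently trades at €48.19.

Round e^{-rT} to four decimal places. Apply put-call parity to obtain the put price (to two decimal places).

€5.09

e^(−rT) = e^(−0.039·0.3333) = 0.9871
Put-call parity: C − P = S − K·e^(−rT) = 280 − 240·0.9871 = 280 − 236.9040 = 43.0960
P = C − (C − P) = 48.19 − (43.0960) = 5.0940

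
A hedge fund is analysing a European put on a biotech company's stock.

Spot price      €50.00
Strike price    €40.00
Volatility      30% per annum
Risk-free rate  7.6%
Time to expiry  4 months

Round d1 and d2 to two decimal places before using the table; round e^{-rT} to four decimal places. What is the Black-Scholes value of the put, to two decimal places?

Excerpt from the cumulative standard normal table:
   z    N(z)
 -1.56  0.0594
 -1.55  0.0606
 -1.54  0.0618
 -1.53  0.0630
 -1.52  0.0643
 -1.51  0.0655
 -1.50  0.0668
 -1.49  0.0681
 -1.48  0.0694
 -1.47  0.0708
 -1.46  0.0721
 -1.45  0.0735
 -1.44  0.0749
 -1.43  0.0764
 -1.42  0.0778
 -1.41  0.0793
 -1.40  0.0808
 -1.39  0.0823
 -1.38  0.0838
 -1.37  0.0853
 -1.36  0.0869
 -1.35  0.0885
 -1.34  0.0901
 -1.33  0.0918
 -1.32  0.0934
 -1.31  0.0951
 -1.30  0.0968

σ√T = 0.3·√0.3333 = 0.1732
d₁ = [ln(50/40) + (0.076 + 0.3²/2)·0.3333] / 0.1732 = [0.2231 + 0.0403] / 0.1732 = 1.5212 ⇒ 1.52
d₂ = d₁ − σ√T = 1.5212 − 0.1732 = 1.3480 ⇒ 1.35
e^(−rT) = e^(−0.076·0.3333) = 0.9750
N(−d₂) = N(-1.35) = 0.0885;  N(−d₁) = N(-1.52) = 0.0643
P = 40·0.9750·0.0885 − 50·0.0643 = 3.4515 − 3.2150 = 0.2365

€0.24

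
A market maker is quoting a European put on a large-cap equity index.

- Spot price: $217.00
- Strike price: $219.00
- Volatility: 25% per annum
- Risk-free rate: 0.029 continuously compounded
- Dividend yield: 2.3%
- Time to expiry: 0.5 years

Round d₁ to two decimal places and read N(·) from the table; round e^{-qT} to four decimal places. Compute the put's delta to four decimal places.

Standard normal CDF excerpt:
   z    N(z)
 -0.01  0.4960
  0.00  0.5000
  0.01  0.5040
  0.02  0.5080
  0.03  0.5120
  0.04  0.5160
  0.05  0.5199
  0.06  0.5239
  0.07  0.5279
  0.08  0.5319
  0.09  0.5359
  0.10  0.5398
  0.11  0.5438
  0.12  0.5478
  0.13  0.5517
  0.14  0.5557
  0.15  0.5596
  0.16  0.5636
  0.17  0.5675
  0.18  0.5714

-0.4746

T = 0.5;  σ√T = 0.1768
d₁ = [ln(217/219) + (0.029 − 0.023 + 0.25²/2)·0.5] / 0.1768 = [-0.0092 + 0.0186] / 0.1768 = 0.0535 which rounds to 0.05
N(d₁) = N(0.05) = 0.5199
Δ_put = exp(−qT)·(N(d₁) − 1) = 0.9886·(0.5199 − 1) = -0.4746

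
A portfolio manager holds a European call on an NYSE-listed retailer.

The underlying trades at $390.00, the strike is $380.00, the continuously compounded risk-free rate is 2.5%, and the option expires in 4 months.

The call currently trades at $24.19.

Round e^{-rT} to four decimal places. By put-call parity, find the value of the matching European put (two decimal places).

$11.04

e^(−rT) = e^(−0.025·0.3333) = 0.9917
Put-call parity: C − P = S − K·e^(−rT) = 390 − 380·0.9917 = 390 − 376.8460 = 13.1540
P = C − (C − P) = 24.19 − (13.1540) = 11.0360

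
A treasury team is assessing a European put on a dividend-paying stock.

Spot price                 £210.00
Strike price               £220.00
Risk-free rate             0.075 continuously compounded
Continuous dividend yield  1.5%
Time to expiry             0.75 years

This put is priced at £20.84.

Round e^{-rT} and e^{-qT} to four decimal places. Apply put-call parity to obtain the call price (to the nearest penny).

£20.52

e^(−qT) = e^(−0.015·0.75) = 0.9888;  e^(−rT) = e^(−0.075·0.75) = 0.9453
Put-call parity: C − P = S·e^(−qT) − K·e^(−rT) = 210·0.9888 − 220·0.9453 = 207.6480 − 207.9660 = -0.3180
C = P + (C − P) = 20.84 + (-0.3180) = 20.5220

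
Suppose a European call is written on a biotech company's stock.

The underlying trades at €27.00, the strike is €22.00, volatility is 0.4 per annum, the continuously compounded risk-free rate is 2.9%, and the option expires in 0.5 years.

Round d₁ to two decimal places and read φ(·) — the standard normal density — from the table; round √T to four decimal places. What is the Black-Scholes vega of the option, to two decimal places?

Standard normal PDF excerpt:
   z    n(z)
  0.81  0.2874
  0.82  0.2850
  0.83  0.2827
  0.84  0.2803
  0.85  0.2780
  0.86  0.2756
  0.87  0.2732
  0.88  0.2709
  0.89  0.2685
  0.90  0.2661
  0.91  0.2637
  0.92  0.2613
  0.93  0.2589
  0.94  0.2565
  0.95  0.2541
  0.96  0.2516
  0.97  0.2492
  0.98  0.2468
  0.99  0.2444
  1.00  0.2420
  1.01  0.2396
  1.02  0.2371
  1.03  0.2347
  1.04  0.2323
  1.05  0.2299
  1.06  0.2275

4.99

T = 0.5;  σ√T = 0.2828
d₁ = [ln(27/22) + (0.029 + ½·0.4²)·0.5] / (σ√T) = (0.2048 + 0.0545) / 0.2828 = 0.9167 ≈ 0.92
√T = √0.5 = 0.7071
φ(d₁) = φ(0.92) = 0.2613
vega = S·φ(d₁)·√T = 27·0.2613·0.7071 = 4.9887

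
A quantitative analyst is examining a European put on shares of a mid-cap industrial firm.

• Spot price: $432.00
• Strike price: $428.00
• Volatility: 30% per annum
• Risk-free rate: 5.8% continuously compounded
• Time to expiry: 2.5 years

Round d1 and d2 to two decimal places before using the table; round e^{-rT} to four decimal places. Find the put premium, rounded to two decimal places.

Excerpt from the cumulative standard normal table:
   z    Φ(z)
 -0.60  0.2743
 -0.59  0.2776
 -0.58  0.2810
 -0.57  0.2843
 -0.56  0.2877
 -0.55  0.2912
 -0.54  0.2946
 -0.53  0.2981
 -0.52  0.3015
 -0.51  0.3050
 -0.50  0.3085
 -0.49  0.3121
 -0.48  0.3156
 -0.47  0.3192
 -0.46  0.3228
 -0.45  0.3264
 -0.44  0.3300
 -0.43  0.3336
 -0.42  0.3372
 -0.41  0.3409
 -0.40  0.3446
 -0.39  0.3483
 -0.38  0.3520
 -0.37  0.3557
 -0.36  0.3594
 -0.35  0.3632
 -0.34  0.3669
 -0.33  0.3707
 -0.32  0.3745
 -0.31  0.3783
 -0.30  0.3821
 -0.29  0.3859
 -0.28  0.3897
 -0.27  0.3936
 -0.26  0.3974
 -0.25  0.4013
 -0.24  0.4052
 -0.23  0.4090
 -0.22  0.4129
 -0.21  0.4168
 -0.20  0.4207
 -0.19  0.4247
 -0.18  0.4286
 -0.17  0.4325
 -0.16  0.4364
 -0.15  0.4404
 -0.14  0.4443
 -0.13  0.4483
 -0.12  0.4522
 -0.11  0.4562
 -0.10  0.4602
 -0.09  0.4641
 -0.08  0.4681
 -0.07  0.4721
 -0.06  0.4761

$47.53

σ√T = 0.3 × 1.5811 = 0.4743
d₁ = [ln(432/428) + (0.058 + 0.3²/2)·2.5] / 0.4743 = [0.0093 + 0.2575] / 0.4743 = 0.5625 ⇒ 0.56
d₂ = d₁ − σ√T = 0.5625 − 0.4743 = 0.0881 ⇒ 0.09
e^(−rT) = e^(−0.058·2.5) = 0.8650
N(−d₂) = N(-0.09) = 0.4641;  N(−d₁) = N(-0.56) = 0.2877
P = 428·0.8650·0.4641 − 432·0.2877 = 171.8191 − 124.2864 = 47.5327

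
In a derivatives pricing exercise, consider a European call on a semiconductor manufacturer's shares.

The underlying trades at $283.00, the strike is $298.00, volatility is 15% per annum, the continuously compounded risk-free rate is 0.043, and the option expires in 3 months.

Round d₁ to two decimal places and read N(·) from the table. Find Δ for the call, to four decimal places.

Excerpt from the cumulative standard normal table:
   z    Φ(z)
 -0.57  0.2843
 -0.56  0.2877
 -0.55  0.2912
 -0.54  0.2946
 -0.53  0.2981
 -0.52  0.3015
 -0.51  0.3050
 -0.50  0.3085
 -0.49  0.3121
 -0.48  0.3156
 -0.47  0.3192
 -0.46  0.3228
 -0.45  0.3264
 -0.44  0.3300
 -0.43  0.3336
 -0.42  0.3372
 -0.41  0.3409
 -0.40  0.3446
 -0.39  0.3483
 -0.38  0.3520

T = 0.25;  σ√T = 0.0750
d₁ = [ln(283/298) + (0.043 + ½·0.15²)·0.25] / (σ√T) = (-0.0516 + 0.0136) / 0.0750 = -0.5078 which rounds to -0.51
N(d₁) = N(-0.51) = 0.3050
Δ_call = N(d₁) = 0.3050

0.3050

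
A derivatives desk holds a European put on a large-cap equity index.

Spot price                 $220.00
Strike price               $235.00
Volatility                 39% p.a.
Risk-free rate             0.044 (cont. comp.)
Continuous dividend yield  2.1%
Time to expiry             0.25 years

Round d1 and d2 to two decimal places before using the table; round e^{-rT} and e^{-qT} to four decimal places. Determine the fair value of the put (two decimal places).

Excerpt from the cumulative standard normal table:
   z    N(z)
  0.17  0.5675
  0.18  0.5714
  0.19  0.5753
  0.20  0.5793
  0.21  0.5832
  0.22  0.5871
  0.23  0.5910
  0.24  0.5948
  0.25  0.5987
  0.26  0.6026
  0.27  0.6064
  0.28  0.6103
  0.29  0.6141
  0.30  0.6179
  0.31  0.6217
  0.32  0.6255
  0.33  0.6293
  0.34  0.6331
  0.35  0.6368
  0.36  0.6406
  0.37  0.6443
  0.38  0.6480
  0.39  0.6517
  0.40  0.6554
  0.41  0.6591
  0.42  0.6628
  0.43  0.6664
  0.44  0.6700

$25.56

T = 0.25;  σ√T = 0.1950
d₁ = [ln(220/235) + (0.044 − 0.021 + ½·0.39²)·0.25] / (σ√T) = (-0.0660 + 0.0248) / 0.1950 = -0.2113 → -0.21
d₂ = -0.2113 − 0.1950 = -0.4063 → -0.41
exp(−qT) = exp(−0.021·0.25) = 0.9948;  exp(−rT) = exp(−0.044·0.25) = 0.9891
N(−d₂) = N(0.41) = 0.6591;  N(−d₁) = N(0.21) = 0.5832
P = 235·0.9891·0.6591 − 220·0.9948·0.5832 = 153.2002 − 127.6368 = 25.5634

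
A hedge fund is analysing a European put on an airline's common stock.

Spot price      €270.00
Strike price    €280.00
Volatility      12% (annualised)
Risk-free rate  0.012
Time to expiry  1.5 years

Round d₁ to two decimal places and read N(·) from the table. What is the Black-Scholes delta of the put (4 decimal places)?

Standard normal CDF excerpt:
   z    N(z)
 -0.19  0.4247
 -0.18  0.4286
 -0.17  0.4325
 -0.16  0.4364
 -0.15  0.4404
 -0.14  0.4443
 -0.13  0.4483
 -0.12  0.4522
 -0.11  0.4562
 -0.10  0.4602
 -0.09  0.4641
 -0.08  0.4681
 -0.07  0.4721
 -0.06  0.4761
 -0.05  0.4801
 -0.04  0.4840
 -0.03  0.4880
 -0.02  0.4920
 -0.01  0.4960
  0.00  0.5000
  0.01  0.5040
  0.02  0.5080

σ√T = 0.12 × 1.2247 = 0.1470
d₁ = [ln(270/280) + (0.012 + ½·0.12²)·1.5] / (σ√T) = (-0.0364 + 0.0288) / 0.1470 = -0.0515 which rounds to -0.05
N(d₁) = N(-0.05) = 0.4801
Δ_put = N(d₁) − 1 = 0.4801 − 1 = -0.5199

-0.5199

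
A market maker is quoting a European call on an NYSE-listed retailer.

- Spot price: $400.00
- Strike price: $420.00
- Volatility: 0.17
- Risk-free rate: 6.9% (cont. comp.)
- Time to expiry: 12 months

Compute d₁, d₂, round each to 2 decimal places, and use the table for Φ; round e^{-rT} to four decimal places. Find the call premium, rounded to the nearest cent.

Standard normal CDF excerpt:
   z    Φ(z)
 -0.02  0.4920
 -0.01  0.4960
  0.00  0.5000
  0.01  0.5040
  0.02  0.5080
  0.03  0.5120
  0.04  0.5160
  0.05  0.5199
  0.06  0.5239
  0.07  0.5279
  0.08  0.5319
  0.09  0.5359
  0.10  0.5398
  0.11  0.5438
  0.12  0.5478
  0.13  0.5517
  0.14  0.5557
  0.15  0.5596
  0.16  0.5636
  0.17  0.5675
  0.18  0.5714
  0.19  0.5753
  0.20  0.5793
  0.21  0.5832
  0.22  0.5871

T = 1;  σ√T = 0.1700
ln(S/K) + (r + σ²/2)T = ln(400/420) + (0.069 + 0.17²/2)·1 = -0.0488 + 0.0835 = 0.0347
d₁ = 0.0347 / 0.1700 = 0.2039 ≈ 0.20
d₂ = d₁ − σ√T = 0.2039 − 0.1700 = 0.0339 ≈ 0.03
exp(−rT) = exp(−0.069·1) = 0.9333
C = 400·N(0.20) − 420·0.9333·N(0.03) = 400·0.5793 − 420·0.9333·0.5120 = 231.7200 − 200.6968 = 31.0232

$31.02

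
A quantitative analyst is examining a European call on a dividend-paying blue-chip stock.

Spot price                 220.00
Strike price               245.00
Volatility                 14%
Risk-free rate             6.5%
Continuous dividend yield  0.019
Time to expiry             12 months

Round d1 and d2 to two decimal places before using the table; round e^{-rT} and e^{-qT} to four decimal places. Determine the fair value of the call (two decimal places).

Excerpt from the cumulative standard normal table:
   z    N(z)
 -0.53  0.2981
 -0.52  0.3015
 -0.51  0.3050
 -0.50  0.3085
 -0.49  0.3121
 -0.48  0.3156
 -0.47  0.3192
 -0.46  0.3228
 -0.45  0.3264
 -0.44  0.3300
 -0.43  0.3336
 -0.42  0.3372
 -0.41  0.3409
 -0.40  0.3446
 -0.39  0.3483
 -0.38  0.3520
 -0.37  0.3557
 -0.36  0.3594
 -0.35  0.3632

σ√T = 0.14·√1 = 0.1400
d₁ = [ln(220/245) + (0.065 − 0.019 + ½·0.14²)·1] / (σ√T) = (-0.1076 + 0.0558) / 0.1400 = -0.3702 ≈ -0.37
d₂ = -0.3702 − 0.1400 = -0.5102 ≈ -0.51
e^(−qT) = e^(−0.019·1) = 0.9812;  e^(−rT) = e^(−0.065·1) = 0.9371
N(d₁) = N(-0.37) = 0.3557;  N(d₂) = N(-0.51) = 0.3050
C = 220·0.9812·0.3557 − 245·0.9371·0.3050 = 76.7828 − 70.0248 = 6.7580

6.76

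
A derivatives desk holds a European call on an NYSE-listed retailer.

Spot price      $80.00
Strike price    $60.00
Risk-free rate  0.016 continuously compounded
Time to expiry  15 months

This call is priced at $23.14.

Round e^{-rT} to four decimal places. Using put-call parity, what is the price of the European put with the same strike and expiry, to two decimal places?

$1.95

exp(−rT) = exp(−0.016·1.25) = 0.9802
Put-call parity: C − P = S − K·e^(−rT) = 80 − 60·0.9802 = 80 − 58.8120 = 21.1880
P = C − (C − P) = 23.14 − (21.1880) = 1.9520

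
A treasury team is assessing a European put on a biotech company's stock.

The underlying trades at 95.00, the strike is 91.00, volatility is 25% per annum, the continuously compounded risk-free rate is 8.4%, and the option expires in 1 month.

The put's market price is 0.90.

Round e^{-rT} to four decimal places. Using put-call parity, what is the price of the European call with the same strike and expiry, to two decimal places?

5.54

e^(−rT) = e^(−0.084·0.08333) = 0.9930
Put-call parity: C − P = S − K·e^(−rT) = 95 − 91·0.9930 = 95 − 90.3630 = 4.6370
C = P + (C − P) = 0.90 + (4.6370) = 5.5370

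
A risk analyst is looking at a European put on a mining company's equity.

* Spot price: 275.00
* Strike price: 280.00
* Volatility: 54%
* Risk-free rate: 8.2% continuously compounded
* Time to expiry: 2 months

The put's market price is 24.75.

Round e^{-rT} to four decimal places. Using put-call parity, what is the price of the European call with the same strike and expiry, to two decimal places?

23.56

e^(−rT) = e^(−0.082·0.1667) = 0.9864
Put-call parity: C − P = S − K·e^(−rT) = 275 − 280·0.9864 = 275 − 276.1920 = -1.1920
C = P + (C − P) = 24.75 + (-1.1920) = 23.5580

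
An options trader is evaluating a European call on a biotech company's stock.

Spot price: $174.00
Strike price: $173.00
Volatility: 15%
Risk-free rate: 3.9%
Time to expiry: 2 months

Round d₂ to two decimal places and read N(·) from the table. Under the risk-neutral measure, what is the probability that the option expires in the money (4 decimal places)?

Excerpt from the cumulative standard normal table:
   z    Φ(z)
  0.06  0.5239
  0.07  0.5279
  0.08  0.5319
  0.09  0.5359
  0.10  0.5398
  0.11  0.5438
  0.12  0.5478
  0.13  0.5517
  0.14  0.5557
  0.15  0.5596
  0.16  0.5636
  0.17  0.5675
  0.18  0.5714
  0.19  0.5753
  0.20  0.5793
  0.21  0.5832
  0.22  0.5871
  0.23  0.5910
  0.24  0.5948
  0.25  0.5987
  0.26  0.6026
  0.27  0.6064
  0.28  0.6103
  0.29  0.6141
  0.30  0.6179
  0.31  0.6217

T = 0.1667;  σ√T = 0.0612
d₁ = [ln(174/173) + (0.039 + ½·0.15²)·0.1667] / (σ√T) = (0.0058 + 0.0084) / 0.0612 = 0.2309 ≈ 0.23
d₂ = 0.2309 − 0.0612 = 0.1696 ≈ 0.17
Pr(exercise) under Q = N(d₂) = 0.5675

0.5675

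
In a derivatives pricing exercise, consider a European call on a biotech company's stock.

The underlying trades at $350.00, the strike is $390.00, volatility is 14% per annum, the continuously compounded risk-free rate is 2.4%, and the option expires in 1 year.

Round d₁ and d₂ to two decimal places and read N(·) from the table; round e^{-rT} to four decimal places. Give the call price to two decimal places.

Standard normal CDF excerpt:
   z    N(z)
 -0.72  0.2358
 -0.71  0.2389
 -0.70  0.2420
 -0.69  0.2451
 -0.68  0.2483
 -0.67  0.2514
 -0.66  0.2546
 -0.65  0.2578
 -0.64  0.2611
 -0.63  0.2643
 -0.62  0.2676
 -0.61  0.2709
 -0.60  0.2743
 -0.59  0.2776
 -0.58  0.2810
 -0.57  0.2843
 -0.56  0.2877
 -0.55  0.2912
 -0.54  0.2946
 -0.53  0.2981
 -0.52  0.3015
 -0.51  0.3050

$8.61

σ√T = 0.14 × 1.0000 = 0.1400
ln(S/K) + (r + σ²/2)T = ln(350/390) + (0.024 + 0.14²/2)·1 = -0.1082 + 0.0338 = -0.0744
d₁ = -0.0744 / 0.1400 = -0.5315 ⇒ -0.53
d₂ = d₁ − σ√T = -0.5315 − 0.1400 = -0.6715 ⇒ -0.67
exp(−rT) = exp(−0.024·1) = 0.9763
N(d₁) = N(-0.53) = 0.2981;  N(d₂) = N(-0.67) = 0.2514
C = 350·0.2981 − 390·0.9763·0.2514 = 104.3350 − 95.7223 = 8.6127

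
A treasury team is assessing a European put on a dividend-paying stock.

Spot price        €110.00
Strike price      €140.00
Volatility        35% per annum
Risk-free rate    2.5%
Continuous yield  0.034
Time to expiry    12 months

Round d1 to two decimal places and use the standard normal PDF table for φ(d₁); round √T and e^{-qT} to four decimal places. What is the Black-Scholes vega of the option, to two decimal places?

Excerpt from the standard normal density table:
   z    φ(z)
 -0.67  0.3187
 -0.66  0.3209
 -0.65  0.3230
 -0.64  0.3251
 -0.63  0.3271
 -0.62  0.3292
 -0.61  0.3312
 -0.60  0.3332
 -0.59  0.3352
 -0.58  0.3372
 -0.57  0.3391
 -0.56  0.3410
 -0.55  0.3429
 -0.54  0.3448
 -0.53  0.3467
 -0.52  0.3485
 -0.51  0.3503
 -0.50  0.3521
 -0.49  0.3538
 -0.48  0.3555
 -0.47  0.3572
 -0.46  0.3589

σ√T = 0.35·√1 = 0.3500
ln(S/K) + (r − q + σ²/2)T = ln(110/140) + (0.025 − 0.034 + 0.35²/2)·1 = -0.2412 + 0.0522 = -0.1889
d₁ = -0.1889 / 0.3500 = -0.5397 ≈ -0.54
√T = √1 = 1.0000
φ(d₁) = φ(-0.54) = 0.3448
e^(−qT) = e^(−0.034·1) = 0.9666
vega = S·e^(−qT)·φ(d₁)·√T = 110·0.9666·0.3448·1.0000 = 36.6612
(Vega is the same for a European call and put with the same parameters.)

36.66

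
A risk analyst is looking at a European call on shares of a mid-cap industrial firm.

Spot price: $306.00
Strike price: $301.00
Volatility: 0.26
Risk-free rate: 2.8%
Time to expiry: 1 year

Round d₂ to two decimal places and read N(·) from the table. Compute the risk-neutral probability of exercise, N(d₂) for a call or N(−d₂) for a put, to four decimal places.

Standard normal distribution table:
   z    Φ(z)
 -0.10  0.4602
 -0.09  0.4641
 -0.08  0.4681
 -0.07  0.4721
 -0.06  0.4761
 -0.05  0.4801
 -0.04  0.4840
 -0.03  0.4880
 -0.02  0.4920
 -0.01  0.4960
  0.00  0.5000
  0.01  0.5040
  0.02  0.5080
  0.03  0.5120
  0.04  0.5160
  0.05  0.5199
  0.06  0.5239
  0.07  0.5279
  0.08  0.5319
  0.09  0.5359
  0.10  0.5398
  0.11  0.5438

0.5160

T = 1;  σ√T = 0.2600
d₁ = [ln(306/301) + (0.028 + ½·0.26²)·1] / (σ√T) = (0.0165 + 0.0618) / 0.2600 = 0.3011 ⇒ 0.30
d₂ = 0.3011 − 0.2600 = 0.0411 ⇒ 0.04
Risk-neutral Pr[S_T > K] = N(d₂) = N(0.04) = 0.5160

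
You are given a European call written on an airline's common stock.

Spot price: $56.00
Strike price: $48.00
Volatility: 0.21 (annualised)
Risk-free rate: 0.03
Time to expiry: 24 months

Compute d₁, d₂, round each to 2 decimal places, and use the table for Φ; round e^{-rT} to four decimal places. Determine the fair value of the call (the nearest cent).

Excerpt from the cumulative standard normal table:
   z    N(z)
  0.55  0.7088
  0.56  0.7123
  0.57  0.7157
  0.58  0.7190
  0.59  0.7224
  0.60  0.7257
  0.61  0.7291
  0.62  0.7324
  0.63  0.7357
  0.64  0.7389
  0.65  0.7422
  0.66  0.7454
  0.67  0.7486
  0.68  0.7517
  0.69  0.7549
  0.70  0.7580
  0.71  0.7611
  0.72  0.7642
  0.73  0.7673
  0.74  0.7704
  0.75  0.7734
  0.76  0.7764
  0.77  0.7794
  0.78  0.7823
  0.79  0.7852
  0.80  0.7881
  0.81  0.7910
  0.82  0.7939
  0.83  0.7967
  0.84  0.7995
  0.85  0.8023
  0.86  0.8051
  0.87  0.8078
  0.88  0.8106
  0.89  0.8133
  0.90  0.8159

$12.88

σ√T = 0.21·√2 = 0.2970
d₁ = [ln(56/48) + (0.03 + 0.21²/2)·2] / 0.2970 = [0.1542 + 0.1041] / 0.2970 = 0.8696 ⇒ 0.87
d₂ = d₁ − σ√T = 0.8696 − 0.2970 = 0.5726 ⇒ 0.57
exp(−rT) = exp(−0.03·2) = 0.9418
N(d₁) = N(0.87) = 0.8078;  N(d₂) = N(0.57) = 0.7157
C = 56·0.8078 − 48·0.9418·0.7157 = 45.2368 − 32.3542 = 12.8826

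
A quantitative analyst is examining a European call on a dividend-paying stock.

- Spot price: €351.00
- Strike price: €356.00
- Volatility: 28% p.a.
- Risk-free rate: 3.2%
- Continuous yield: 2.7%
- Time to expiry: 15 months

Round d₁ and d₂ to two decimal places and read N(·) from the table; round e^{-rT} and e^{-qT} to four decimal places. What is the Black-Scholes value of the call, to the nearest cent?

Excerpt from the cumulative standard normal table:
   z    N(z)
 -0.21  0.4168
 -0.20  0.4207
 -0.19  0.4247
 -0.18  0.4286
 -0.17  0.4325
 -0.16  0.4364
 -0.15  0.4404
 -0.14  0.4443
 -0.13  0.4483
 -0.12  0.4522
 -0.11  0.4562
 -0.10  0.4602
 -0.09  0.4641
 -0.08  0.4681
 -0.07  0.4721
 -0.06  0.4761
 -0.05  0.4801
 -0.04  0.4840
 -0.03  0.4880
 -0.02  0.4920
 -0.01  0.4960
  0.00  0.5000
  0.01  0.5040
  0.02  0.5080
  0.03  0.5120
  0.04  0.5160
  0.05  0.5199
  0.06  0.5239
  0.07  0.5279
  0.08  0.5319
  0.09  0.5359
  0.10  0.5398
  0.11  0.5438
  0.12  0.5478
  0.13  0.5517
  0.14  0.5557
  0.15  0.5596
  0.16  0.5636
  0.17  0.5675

€40.62

σ√T = 0.28 × 1.1180 = 0.3130
d₁ = [ln(351/356) + (0.032 − 0.027 + 0.28²/2)·1.25] / 0.3130 = [-0.0141 + 0.0553] / 0.3130 = 0.1313 → 0.13
d₂ = d₁ − σ√T = 0.1313 − 0.3130 = -0.1817 → -0.18
e^(−qT) = e^(−0.027·1.25) = 0.9668;  e^(−rT) = e^(−0.032·1.25) = 0.9608
N(d₁) = N(0.13) = 0.5517;  N(d₂) = N(-0.18) = 0.4286
C = 351·0.9668·0.5517 − 356·0.9608·0.4286 = 187.2176 − 146.6004 = 40.6172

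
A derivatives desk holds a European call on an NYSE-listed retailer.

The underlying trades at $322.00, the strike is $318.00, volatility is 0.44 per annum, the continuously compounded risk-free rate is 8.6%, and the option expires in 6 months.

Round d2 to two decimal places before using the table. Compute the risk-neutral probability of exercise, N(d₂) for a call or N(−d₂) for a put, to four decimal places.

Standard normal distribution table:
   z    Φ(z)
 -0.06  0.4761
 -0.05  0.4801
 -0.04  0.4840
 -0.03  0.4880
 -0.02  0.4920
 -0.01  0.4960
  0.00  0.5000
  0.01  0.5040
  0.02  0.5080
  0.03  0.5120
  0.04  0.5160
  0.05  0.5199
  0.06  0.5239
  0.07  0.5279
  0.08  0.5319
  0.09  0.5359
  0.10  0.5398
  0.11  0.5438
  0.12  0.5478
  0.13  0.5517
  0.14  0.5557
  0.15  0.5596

σ√T = 0.44 × 0.7071 = 0.3111
ln(S/K) + (r + σ²/2)T = ln(322/318) + (0.086 + 0.44²/2)·0.5 = 0.0125 + 0.0914 = 0.1039
d₁ = 0.1039 / 0.3111 = 0.3339 ⇒ 0.33
d₂ = d₁ − σ√T = 0.3339 − 0.3111 = 0.0228 ⇒ 0.02
Pr(exercise) under Q = N(d₂) = 0.5080

0.5080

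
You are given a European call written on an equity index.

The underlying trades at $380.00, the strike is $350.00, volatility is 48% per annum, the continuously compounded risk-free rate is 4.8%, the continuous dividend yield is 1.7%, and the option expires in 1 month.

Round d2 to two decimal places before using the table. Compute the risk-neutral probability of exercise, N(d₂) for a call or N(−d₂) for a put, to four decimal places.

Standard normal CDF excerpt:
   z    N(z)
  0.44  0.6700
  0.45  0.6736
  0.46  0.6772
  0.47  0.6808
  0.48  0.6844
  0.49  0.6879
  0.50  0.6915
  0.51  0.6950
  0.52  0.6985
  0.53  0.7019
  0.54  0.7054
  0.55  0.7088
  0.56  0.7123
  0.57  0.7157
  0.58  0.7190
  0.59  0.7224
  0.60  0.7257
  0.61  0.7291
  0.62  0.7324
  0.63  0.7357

T = 0.08333;  σ√T = 0.1386
d₁ = [ln(380/350) + (0.048 − 0.017 + ½·0.48²)·0.08333] / (σ√T) = (0.0822 + 0.0122) / 0.1386 = 0.6814 ⇒ 0.68
d₂ = 0.6814 − 0.1386 = 0.5429 ⇒ 0.54
Pr(exercise) under Q = N(d₂) = 0.7054

0.7054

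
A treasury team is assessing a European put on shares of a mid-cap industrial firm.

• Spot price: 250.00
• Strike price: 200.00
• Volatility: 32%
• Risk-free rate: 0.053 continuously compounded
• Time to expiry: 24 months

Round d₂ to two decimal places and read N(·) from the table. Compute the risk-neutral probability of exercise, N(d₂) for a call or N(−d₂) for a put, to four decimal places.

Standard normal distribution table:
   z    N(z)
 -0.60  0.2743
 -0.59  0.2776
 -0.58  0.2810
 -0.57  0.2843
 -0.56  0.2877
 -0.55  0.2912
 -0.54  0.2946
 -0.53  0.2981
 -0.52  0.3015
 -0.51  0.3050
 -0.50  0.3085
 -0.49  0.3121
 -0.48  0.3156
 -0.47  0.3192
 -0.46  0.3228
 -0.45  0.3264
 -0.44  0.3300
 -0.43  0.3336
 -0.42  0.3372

σ√T = 0.32 × 1.4142 = 0.4525
d₁ = [ln(250/200) + (0.053 + 0.32²/2)·2] / 0.4525 = [0.2231 + 0.2084] / 0.4525 = 0.9536 ⇒ 0.95
d₂ = d₁ − σ√T = 0.9536 − 0.4525 = 0.5010 ⇒ 0.50
Pr(exercise) under Q = N(−d₂) = N(-0.50) = 0.3085

0.3085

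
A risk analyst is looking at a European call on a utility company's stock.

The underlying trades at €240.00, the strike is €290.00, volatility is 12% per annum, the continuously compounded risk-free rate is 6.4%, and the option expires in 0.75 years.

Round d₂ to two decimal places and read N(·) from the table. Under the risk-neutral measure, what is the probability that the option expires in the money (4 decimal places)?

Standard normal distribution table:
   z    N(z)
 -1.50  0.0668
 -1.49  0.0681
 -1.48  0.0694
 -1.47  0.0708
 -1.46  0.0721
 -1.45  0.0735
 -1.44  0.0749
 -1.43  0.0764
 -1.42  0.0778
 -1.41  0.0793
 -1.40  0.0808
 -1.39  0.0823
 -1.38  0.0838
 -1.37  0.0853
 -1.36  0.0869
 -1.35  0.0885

σ√T = 0.12 × 0.8660 = 0.1039
d₁ = [ln(240/290) + (0.064 + 0.12²/2)·0.75] / 0.1039 = [-0.1892 + 0.0534] / 0.1039 = -1.3071 ≈ -1.31
d₂ = d₁ − σ√T = -1.3071 − 0.1039 = -1.4111 ≈ -1.41
Pr(exercise) under Q = N(d₂) = 0.0793

0.0793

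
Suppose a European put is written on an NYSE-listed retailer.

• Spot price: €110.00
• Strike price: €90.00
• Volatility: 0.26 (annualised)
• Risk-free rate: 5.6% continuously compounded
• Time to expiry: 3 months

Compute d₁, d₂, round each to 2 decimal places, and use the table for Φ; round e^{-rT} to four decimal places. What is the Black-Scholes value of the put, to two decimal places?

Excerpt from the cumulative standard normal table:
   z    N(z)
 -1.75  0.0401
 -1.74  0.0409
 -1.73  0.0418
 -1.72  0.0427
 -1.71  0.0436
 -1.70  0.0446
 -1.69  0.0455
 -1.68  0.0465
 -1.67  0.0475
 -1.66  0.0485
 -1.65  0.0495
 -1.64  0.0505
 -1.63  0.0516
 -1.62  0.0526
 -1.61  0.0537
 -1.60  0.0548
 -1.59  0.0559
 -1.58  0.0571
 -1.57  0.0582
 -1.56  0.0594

σ√T = 0.26 × 0.5000 = 0.1300
d₁ = [ln(110/90) + (0.056 + ½·0.26²)·0.25] / (σ√T) = (0.2007 + 0.0225) / 0.1300 = 1.7163 → 1.72
d₂ = 1.7163 − 0.1300 = 1.5863 → 1.59
exp(−rT) = exp(−0.056·0.25) = 0.9861
N(−d₂) = N(-1.59) = 0.0559;  N(−d₁) = N(-1.72) = 0.0427
P = 90·0.9861·0.0559 − 110·0.0427 = 4.9611 − 4.6970 = 0.2641

€0.26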